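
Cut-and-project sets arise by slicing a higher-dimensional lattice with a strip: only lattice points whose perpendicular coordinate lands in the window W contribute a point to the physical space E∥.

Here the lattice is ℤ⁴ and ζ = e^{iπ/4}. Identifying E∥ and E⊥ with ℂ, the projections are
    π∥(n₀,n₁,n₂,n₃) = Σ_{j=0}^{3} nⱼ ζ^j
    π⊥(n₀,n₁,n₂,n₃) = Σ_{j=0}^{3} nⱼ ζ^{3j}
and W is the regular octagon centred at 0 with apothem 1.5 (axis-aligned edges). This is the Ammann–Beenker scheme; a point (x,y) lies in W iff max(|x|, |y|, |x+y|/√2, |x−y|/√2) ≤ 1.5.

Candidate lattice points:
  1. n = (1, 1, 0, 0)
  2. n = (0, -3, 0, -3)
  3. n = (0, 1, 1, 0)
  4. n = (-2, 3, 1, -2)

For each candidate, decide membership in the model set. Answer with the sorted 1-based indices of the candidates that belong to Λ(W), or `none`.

1, 3

Internal map: ζ^{3j} for j=0..3 gives (1,0), (−√2/2,√2/2), (0,−1), (√2/2,√2/2).
candidate 1: n = (1, 1, 0, 0) → π⊥ ≈ (+0.292893, +0.707107); max(|x|,|y|,|x±y|/√2) = 0.707107 ≤ 1.5 ⇒ ∈ W
candidate 2: n = (0, -3, 0, -3) → π⊥ ≈ (+0.000000, -4.242641); max(|x|,|y|,|x±y|/√2) = 4.242641 > 1.5 ⇒ ∉ W
candidate 3: n = (0, 1, 1, 0) → π⊥ ≈ (-0.707107, -0.292893); max(|x|,|y|,|x±y|/√2) = 0.707107 ≤ 1.5 ⇒ ∈ W
candidate 4: n = (-2, 3, 1, -2) → π⊥ ≈ (-5.535534, -0.292893); max(|x|,|y|,|x±y|/√2) = 5.535534 > 1.5 ⇒ ∉ W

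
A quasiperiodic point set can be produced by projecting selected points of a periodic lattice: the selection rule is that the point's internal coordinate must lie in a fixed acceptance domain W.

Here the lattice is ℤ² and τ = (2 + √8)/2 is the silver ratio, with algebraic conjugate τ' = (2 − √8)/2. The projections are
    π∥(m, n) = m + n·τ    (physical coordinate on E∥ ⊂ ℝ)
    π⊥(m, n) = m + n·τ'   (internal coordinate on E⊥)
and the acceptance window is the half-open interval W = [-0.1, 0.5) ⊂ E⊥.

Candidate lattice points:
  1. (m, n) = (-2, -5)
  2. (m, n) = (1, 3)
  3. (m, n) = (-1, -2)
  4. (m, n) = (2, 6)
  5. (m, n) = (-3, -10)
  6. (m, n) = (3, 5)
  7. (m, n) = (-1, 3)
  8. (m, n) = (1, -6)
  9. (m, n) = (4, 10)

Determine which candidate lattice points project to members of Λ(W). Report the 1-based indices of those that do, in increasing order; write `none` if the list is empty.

Compute τ' = (2−√8)/2 = -0.414214, so π⊥(m,n) = m -0.414214·n.
[1] lift (-2,-5): star map gives 0.071068; window check -0.1 ≤ 0.071068 < 0.5 is true → IN Λ
[2] lift (1,3): star map gives -0.242641; window check -0.1 ≤ -0.242641 < 0.5 is false → out
[3] lift (-1,-2): star map gives -0.171573; window check -0.1 ≤ -0.171573 < 0.5 is false → out
[4] lift (2,6): star map gives -0.485281; window check -0.1 ≤ -0.485281 < 0.5 is false → out
[5] lift (-3,-10): star map gives 1.142136; window check -0.1 ≤ 1.142136 < 0.5 is false → out
[6] lift (3,5): star map gives 0.928932; window check -0.1 ≤ 0.928932 < 0.5 is false → out
[7] lift (-1,3): star map gives -2.242641; window check -0.1 ≤ -2.242641 < 0.5 is false → out
[8] lift (1,-6): star map gives 3.485281; window check -0.1 ≤ 3.485281 < 0.5 is false → out
[9] lift (4,10): star map gives -0.142136; window check -0.1 ≤ -0.142136 < 0.5 is false → out

1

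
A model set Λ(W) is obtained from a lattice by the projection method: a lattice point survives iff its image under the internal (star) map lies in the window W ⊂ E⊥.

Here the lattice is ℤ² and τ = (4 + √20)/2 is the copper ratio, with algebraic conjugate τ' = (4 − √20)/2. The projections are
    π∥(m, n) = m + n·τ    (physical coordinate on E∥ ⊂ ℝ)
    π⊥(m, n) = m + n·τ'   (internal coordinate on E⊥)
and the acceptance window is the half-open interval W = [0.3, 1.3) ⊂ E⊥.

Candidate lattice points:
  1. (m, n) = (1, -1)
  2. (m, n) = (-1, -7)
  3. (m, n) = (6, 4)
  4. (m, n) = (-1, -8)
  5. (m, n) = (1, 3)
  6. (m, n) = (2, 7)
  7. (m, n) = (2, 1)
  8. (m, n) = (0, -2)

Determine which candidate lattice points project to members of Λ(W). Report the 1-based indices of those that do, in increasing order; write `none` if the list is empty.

Compute τ' = (4−√20)/2 = -0.236068, so π⊥(m,n) = m -0.236068·n.
#1 (1,-1): internal coord 1 + (-1)·τ' = +1.236068; +1.236068 ∈ [0.3, 1.3) → IN Λ
#2 (-1,-7): internal coord -1 + (-7)·τ' = +0.652476; +0.652476 ∈ [0.3, 1.3) → IN Λ
#3 (6,4): internal coord 6 + (4)·τ' = +5.055728; +5.055728 ∉ [0.3, 1.3) → out
#4 (-1,-8): internal coord -1 + (-8)·τ' = +0.888544; +0.888544 ∈ [0.3, 1.3) → IN Λ
#5 (1,3): internal coord 1 + (3)·τ' = +0.291796; +0.291796 ∉ [0.3, 1.3) → out
#6 (2,7): internal coord 2 + (7)·τ' = +0.347524; +0.347524 ∈ [0.3, 1.3) → IN Λ
#7 (2,1): internal coord 2 + (1)·τ' = +1.763932; +1.763932 ∉ [0.3, 1.3) → out
#8 (0,-2): internal coord 0 + (-2)·τ' = +0.472136; +0.472136 ∈ [0.3, 1.3) → IN Λ

1, 2, 4, 6, 8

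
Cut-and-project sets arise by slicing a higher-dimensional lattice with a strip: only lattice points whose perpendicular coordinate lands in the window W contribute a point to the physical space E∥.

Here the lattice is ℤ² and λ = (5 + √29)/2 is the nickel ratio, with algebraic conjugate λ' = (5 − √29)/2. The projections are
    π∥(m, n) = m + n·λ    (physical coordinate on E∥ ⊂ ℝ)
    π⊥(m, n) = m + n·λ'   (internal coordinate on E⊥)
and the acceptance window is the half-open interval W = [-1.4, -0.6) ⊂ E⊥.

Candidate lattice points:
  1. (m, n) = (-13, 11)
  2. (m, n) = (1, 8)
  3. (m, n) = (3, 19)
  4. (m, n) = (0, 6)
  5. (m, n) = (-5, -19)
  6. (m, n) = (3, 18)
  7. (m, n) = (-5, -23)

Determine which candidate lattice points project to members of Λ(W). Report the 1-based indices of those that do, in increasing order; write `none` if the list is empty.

Numerically λ ≈ 5.1926 and λ' = −1/λ ≈ -0.1926.
[1] lift (-13,11): star map gives -15.1184; window check -1.4 ≤ -15.1184 < -0.6 is false → out
[2] lift (1,8): star map gives -0.5407; window check -1.4 ≤ -0.5407 < -0.6 is false → out
[3] lift (3,19): star map gives -0.6591; window check -1.4 ≤ -0.6591 < -0.6 is true → IN Λ
[4] lift (0,6): star map gives -1.1555; window check -1.4 ≤ -1.1555 < -0.6 is true → IN Λ
[5] lift (-5,-19): star map gives -1.3409; window check -1.4 ≤ -1.3409 < -0.6 is true → IN Λ
[6] lift (3,18): star map gives -0.4665; window check -1.4 ≤ -0.4665 < -0.6 is false → out
[7] lift (-5,-23): star map gives -0.5706; window check -1.4 ≤ -0.5706 < -0.6 is false → out

3, 4, 5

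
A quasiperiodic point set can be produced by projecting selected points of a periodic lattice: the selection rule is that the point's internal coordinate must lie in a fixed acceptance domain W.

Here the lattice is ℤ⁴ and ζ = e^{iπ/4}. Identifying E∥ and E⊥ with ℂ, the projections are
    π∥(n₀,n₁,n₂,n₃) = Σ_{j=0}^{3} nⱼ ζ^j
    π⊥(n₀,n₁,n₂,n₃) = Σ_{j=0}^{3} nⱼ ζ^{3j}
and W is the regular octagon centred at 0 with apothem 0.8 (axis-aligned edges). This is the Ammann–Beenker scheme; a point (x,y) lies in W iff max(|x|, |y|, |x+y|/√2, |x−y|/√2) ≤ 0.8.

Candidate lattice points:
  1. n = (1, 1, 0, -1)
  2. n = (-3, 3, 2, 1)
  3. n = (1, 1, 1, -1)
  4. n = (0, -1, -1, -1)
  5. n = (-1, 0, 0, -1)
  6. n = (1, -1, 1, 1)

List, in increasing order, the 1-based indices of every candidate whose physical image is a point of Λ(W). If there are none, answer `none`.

With ζ = e^{iπ/4} the internal vectors are ζ^0,ζ^3,ζ^6,ζ^9.
#1 (1, 1, 0, -1): internal (-0.414214, 0.000000); octagon support 0.414214 vs apothem 0.8 → ∈ W
#2 (-3, 3, 2, 1): internal (-4.414214, 0.828427); octagon support 4.414214 vs apothem 0.8 → ∉ W
#3 (1, 1, 1, -1): internal (-0.414214, -1.000000); octagon support 1.000000 vs apothem 0.8 → ∉ W
#4 (0, -1, -1, -1): internal (0.000000, -0.414214); octagon support 0.414214 vs apothem 0.8 → ∈ W
#5 (-1, 0, 0, -1): internal (-1.707107, -0.707107); octagon support 1.707107 vs apothem 0.8 → ∉ W
#6 (1, -1, 1, 1): internal (2.414214, -1.000000); octagon support 2.414214 vs apothem 0.8 → ∉ W

1, 4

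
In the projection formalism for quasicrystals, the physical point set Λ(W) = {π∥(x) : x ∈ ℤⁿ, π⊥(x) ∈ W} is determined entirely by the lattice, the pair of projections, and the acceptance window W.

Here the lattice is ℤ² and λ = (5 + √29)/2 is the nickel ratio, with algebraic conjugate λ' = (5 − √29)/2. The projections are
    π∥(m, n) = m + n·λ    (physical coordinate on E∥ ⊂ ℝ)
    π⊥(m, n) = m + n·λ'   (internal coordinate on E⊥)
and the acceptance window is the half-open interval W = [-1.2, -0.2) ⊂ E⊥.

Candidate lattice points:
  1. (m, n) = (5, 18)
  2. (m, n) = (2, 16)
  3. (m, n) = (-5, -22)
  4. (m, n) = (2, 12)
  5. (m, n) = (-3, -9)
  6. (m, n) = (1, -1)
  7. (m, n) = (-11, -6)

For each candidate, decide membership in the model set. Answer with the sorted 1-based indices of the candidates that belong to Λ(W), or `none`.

2, 3, 4

Compute λ' = (5−√29)/2 = -0.19258, so π⊥(m,n) = m -0.19258·n.
[1] lift (5,18): star map gives 1.53352; window check -1.2 ≤ 1.53352 < -0.2 is false → out
[2] lift (2,16): star map gives -1.08132; window check -1.2 ≤ -1.08132 < -0.2 is true → IN Λ
[3] lift (-5,-22): star map gives -0.76319; window check -1.2 ≤ -0.76319 < -0.2 is true → IN Λ
[4] lift (2,12): star map gives -0.31099; window check -1.2 ≤ -0.31099 < -0.2 is true → IN Λ
[5] lift (-3,-9): star map gives -1.26676; window check -1.2 ≤ -1.26676 < -0.2 is false → out
[6] lift (1,-1): star map gives 1.19258; window check -1.2 ≤ 1.19258 < -0.2 is false → out
[7] lift (-11,-6): star map gives -9.84451; window check -1.2 ≤ -9.84451 < -0.2 is false → out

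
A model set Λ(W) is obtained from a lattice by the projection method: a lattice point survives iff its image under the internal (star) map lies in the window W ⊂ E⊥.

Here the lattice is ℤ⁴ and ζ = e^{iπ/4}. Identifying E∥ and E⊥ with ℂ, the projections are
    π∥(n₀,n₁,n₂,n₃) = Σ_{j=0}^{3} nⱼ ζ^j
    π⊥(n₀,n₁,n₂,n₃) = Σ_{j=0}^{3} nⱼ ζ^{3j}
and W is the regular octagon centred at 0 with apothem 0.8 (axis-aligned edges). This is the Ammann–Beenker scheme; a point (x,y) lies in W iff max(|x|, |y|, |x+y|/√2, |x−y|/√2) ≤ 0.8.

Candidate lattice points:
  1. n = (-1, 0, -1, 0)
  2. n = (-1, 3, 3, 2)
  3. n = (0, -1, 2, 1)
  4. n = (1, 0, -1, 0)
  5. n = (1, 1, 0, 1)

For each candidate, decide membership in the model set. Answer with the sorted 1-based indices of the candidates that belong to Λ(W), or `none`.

none

With ζ = e^{iπ/4} the internal vectors are ζ^0,ζ^3,ζ^6,ζ^9.
#1 (-1, 0, -1, 0): internal (-1.000000, 1.000000); octagon support 1.414214 vs apothem 0.8 → ∉ W
#2 (-1, 3, 3, 2): internal (-1.707107, 0.535534); octagon support 1.707107 vs apothem 0.8 → ∉ W
#3 (0, -1, 2, 1): internal (1.414214, -2.000000); octagon support 2.414214 vs apothem 0.8 → ∉ W
#4 (1, 0, -1, 0): internal (1.000000, 1.000000); octagon support 1.414214 vs apothem 0.8 → ∉ W
#5 (1, 1, 0, 1): internal (1.000000, 1.414214); octagon support 1.707107 vs apothem 0.8 → ∉ W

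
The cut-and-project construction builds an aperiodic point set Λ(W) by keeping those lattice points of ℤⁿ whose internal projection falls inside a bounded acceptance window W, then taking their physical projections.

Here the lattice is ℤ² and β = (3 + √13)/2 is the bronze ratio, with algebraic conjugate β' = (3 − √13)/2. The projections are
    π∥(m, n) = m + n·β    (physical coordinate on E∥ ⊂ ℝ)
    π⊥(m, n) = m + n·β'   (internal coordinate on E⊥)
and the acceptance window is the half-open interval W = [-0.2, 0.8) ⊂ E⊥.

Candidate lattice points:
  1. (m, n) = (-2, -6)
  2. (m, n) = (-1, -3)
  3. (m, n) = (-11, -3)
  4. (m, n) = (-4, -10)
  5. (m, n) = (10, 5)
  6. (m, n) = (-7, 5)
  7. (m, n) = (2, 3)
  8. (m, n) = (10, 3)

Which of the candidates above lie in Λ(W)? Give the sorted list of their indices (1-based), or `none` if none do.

β' = (3−√13)/2 ≈ -0.302776.
#1 (-2,-6): internal coord -2 + (-6)·β' = -0.183346; -0.183346 ∈ [-0.2, 0.8) → IN Λ
#2 (-1,-3): internal coord -1 + (-3)·β' = -0.091673; -0.091673 ∈ [-0.2, 0.8) → IN Λ
#3 (-11,-3): internal coord -11 + (-3)·β' = -10.091673; -10.091673 ∉ [-0.2, 0.8) → out
#4 (-4,-10): internal coord -4 + (-10)·β' = -0.972244; -0.972244 ∉ [-0.2, 0.8) → out
#5 (10,5): internal coord 10 + (5)·β' = +8.486122; +8.486122 ∉ [-0.2, 0.8) → out
#6 (-7,5): internal coord -7 + (5)·β' = -8.513878; -8.513878 ∉ [-0.2, 0.8) → out
#7 (2,3): internal coord 2 + (3)·β' = +1.091673; +1.091673 ∉ [-0.2, 0.8) → out
#8 (10,3): internal coord 10 + (3)·β' = +9.091673; +9.091673 ∉ [-0.2, 0.8) → out

1, 2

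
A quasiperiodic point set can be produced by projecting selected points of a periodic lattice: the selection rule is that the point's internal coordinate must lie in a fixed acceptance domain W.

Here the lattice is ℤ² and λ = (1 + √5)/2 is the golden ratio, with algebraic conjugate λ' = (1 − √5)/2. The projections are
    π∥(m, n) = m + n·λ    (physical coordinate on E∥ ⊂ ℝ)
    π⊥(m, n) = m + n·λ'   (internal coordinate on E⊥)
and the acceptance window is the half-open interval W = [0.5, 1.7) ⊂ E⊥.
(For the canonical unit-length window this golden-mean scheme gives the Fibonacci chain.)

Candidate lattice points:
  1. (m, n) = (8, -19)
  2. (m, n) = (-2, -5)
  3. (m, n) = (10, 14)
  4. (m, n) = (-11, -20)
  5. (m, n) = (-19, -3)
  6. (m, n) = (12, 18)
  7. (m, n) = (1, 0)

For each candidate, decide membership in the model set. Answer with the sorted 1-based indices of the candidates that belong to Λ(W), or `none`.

Numerically λ ≈ 1.61803 and λ' = −1/λ ≈ -0.61803.
#1 (8,-19): internal coord 8 + (-19)·λ' = +19.74265; +19.74265 ∉ [0.5, 1.7) → out
#2 (-2,-5): internal coord -2 + (-5)·λ' = +1.09017; +1.09017 ∈ [0.5, 1.7) → IN Λ
#3 (10,14): internal coord 10 + (14)·λ' = +1.34752; +1.34752 ∈ [0.5, 1.7) → IN Λ
#4 (-11,-20): internal coord -11 + (-20)·λ' = +1.36068; +1.36068 ∈ [0.5, 1.7) → IN Λ
#5 (-19,-3): internal coord -19 + (-3)·λ' = -17.14590; -17.14590 ∉ [0.5, 1.7) → out
#6 (12,18): internal coord 12 + (18)·λ' = +0.87539; +0.87539 ∈ [0.5, 1.7) → IN Λ
#7 (1,0): internal coord 1 + (0)·λ' = +1.00000; +1.00000 ∈ [0.5, 1.7) → IN Λ

2, 3, 4, 6, 7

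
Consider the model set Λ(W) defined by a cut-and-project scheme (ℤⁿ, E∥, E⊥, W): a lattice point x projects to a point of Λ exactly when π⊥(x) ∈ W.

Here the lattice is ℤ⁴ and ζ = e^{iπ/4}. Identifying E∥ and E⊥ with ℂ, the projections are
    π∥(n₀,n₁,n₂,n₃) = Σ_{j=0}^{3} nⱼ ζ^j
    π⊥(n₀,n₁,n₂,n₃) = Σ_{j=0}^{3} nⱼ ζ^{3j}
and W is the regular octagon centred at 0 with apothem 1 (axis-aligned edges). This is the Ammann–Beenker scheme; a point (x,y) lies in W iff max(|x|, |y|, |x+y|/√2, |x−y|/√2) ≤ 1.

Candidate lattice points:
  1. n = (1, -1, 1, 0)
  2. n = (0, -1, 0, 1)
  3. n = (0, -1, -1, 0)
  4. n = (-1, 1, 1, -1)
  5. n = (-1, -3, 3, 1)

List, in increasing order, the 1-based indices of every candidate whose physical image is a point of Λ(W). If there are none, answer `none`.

3

Internal map: ζ^{3j} for j=0..3 gives (1,0), (−√2/2,√2/2), (0,−1), (√2/2,√2/2).
candidate 1: n = (1, -1, 1, 0) → π⊥ ≈ (+1.707107, -1.707107); max(|x|,|y|,|x±y|/√2) = 2.414214 > 1 ⇒ ∉ W
candidate 2: n = (0, -1, 0, 1) → π⊥ ≈ (+1.414214, +0.000000); max(|x|,|y|,|x±y|/√2) = 1.414214 > 1 ⇒ ∉ W
candidate 3: n = (0, -1, -1, 0) → π⊥ ≈ (+0.707107, +0.292893); max(|x|,|y|,|x±y|/√2) = 0.707107 ≤ 1 ⇒ ∈ W
candidate 4: n = (-1, 1, 1, -1) → π⊥ ≈ (-2.414214, -1.000000); max(|x|,|y|,|x±y|/√2) = 2.414214 > 1 ⇒ ∉ W
candidate 5: n = (-1, -3, 3, 1) → π⊥ ≈ (+1.828427, -4.414214); max(|x|,|y|,|x±y|/√2) = 4.414214 > 1 ⇒ ∉ W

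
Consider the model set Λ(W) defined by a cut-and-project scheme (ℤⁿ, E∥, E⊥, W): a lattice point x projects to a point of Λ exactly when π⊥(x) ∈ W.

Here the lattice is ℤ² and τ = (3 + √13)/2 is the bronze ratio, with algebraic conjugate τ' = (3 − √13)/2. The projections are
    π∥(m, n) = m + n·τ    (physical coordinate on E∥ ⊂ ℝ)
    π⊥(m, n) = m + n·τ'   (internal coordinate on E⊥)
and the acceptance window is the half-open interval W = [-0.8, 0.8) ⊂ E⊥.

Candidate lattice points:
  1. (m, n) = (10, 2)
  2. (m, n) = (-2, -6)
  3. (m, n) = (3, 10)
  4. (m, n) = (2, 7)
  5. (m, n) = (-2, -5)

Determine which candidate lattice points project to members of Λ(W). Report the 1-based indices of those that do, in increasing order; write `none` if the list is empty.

2, 3, 4, 5

τ' = (3−√13)/2 ≈ -0.3028.
candidate 1: (m,n)=(10,2) → π∥ = 10+2·τ ≈ 16.6056, π⊥ = 10+2·τ' ≈ 9.3944 ∉ [-0.8, 0.8) ⇒ out
candidate 2: (m,n)=(-2,-6) → π∥ = -2-6·τ ≈ -21.8167, π⊥ = -2-6·τ' ≈ -0.1833 ∈ [-0.8, 0.8) ⇒ IN Λ
candidate 3: (m,n)=(3,10) → π∥ = 3+10·τ ≈ 36.0278, π⊥ = 3+10·τ' ≈ -0.0278 ∈ [-0.8, 0.8) ⇒ IN Λ
candidate 4: (m,n)=(2,7) → π∥ = 2+7·τ ≈ 25.1194, π⊥ = 2+7·τ' ≈ -0.1194 ∈ [-0.8, 0.8) ⇒ IN Λ
candidate 5: (m,n)=(-2,-5) → π∥ = -2-5·τ ≈ -18.5139, π⊥ = -2-5·τ' ≈ -0.4861 ∈ [-0.8, 0.8) ⇒ IN Λ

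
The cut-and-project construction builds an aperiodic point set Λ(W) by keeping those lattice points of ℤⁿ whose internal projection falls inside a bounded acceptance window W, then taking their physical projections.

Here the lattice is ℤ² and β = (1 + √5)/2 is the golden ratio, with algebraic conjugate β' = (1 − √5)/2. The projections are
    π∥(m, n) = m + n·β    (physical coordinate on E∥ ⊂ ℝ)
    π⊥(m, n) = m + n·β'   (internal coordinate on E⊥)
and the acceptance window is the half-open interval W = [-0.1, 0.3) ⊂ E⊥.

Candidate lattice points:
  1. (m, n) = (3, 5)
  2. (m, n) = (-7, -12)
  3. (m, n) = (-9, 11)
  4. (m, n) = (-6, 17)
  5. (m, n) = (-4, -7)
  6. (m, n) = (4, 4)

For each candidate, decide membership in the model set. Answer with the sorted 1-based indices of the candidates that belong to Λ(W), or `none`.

1

Numerically β ≈ 1.61803 and β' = −1/β ≈ -0.61803.
#1 (3,5): internal coord 3 + (5)·β' = -0.09017; -0.09017 ∈ [-0.1, 0.3) → IN Λ
#2 (-7,-12): internal coord -7 + (-12)·β' = +0.41641; +0.41641 ∉ [-0.1, 0.3) → out
#3 (-9,11): internal coord -9 + (11)·β' = -15.79837; -15.79837 ∉ [-0.1, 0.3) → out
#4 (-6,17): internal coord -6 + (17)·β' = -16.50658; -16.50658 ∉ [-0.1, 0.3) → out
#5 (-4,-7): internal coord -4 + (-7)·β' = +0.32624; +0.32624 ∉ [-0.1, 0.3) → out
#6 (4,4): internal coord 4 + (4)·β' = +1.52786; +1.52786 ∉ [-0.1, 0.3) → out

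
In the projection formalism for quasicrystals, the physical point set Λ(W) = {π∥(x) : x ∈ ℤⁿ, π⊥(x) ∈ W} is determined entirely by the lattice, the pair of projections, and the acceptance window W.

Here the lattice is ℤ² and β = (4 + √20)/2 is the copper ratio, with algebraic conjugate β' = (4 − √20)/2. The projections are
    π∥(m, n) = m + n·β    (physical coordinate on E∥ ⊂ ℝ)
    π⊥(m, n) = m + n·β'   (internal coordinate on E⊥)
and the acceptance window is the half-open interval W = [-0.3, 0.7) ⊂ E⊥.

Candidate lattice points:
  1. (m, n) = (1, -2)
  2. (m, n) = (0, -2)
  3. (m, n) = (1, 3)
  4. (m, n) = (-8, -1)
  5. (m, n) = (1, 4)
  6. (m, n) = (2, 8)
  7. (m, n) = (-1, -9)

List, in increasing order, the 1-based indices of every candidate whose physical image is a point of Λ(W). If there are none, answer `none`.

2, 3, 5, 6

Numerically β ≈ 4.236068 and β' = −1/β ≈ -0.236068.
candidate 1: (m,n)=(1,-2) → π∥ = 1-2·β ≈ -7.472136, π⊥ = 1-2·β' ≈ 1.472136 ∉ [-0.3, 0.7) ⇒ out
candidate 2: (m,n)=(0,-2) → π∥ = 0-2·β ≈ -8.472136, π⊥ = 0-2·β' ≈ 0.472136 ∈ [-0.3, 0.7) ⇒ IN Λ
candidate 3: (m,n)=(1,3) → π∥ = 1+3·β ≈ 13.708204, π⊥ = 1+3·β' ≈ 0.291796 ∈ [-0.3, 0.7) ⇒ IN Λ
candidate 4: (m,n)=(-8,-1) → π∥ = -8-1·β ≈ -12.236068, π⊥ = -8-1·β' ≈ -7.763932 ∉ [-0.3, 0.7) ⇒ out
candidate 5: (m,n)=(1,4) → π∥ = 1+4·β ≈ 17.944272, π⊥ = 1+4·β' ≈ 0.055728 ∈ [-0.3, 0.7) ⇒ IN Λ
candidate 6: (m,n)=(2,8) → π∥ = 2+8·β ≈ 35.888544, π⊥ = 2+8·β' ≈ 0.111456 ∈ [-0.3, 0.7) ⇒ IN Λ
candidate 7: (m,n)=(-1,-9) → π∥ = -1-9·β ≈ -39.124612, π⊥ = -1-9·β' ≈ 1.124612 ∉ [-0.3, 0.7) ⇒ out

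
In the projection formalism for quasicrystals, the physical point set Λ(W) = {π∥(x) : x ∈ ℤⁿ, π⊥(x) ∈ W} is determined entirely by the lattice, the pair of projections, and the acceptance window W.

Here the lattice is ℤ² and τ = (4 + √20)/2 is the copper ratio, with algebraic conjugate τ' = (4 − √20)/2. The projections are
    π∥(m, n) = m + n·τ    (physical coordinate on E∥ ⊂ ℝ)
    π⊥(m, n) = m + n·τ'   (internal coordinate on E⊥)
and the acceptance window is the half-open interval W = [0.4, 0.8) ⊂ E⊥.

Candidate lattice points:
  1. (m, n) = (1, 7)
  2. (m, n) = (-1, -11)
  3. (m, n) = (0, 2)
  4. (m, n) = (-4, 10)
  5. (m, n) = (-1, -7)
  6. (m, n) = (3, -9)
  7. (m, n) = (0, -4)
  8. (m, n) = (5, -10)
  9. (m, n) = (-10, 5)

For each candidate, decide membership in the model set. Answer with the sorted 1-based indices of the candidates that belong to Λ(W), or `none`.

τ' = (4−√20)/2 ≈ -0.236068.
#1 (1,7): internal coord 1 + (7)·τ' = -0.652476; -0.652476 ∉ [0.4, 0.8) → out
#2 (-1,-11): internal coord -1 + (-11)·τ' = +1.596748; +1.596748 ∉ [0.4, 0.8) → out
#3 (0,2): internal coord 0 + (2)·τ' = -0.472136; -0.472136 ∉ [0.4, 0.8) → out
#4 (-4,10): internal coord -4 + (10)·τ' = -6.360680; -6.360680 ∉ [0.4, 0.8) → out
#5 (-1,-7): internal coord -1 + (-7)·τ' = +0.652476; +0.652476 ∈ [0.4, 0.8) → IN Λ
#6 (3,-9): internal coord 3 + (-9)·τ' = +5.124612; +5.124612 ∉ [0.4, 0.8) → out
#7 (0,-4): internal coord 0 + (-4)·τ' = +0.944272; +0.944272 ∉ [0.4, 0.8) → out
#8 (5,-10): internal coord 5 + (-10)·τ' = +7.360680; +7.360680 ∉ [0.4, 0.8) → out
#9 (-10,5): internal coord -10 + (5)·τ' = -11.180340; -11.180340 ∉ [0.4, 0.8) → out

5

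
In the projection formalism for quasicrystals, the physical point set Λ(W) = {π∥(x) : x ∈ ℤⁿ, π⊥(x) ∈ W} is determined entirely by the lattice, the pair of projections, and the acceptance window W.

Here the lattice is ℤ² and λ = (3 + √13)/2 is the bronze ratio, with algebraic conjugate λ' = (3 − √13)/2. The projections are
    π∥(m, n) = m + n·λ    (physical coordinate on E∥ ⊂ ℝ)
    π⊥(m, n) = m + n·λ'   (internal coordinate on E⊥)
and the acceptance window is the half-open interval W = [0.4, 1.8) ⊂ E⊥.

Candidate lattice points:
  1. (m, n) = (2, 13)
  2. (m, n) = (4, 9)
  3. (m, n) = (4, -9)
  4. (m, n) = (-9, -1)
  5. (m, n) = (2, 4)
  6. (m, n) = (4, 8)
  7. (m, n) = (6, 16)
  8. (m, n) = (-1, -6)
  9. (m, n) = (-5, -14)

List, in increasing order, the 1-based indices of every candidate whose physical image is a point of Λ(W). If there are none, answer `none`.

2, 5, 6, 7, 8

Numerically λ ≈ 3.30278 and λ' = −1/λ ≈ -0.30278.
candidate 1: (m,n)=(2,13) → π∥ = 2+13·λ ≈ 44.93608, π⊥ = 2+13·λ' ≈ -1.93608 ∉ [0.4, 1.8) ⇒ out
candidate 2: (m,n)=(4,9) → π∥ = 4+9·λ ≈ 33.72498, π⊥ = 4+9·λ' ≈ 1.27502 ∈ [0.4, 1.8) ⇒ IN Λ
candidate 3: (m,n)=(4,-9) → π∥ = 4-9·λ ≈ -25.72498, π⊥ = 4-9·λ' ≈ 6.72498 ∉ [0.4, 1.8) ⇒ out
candidate 4: (m,n)=(-9,-1) → π∥ = -9-1·λ ≈ -12.30278, π⊥ = -9-1·λ' ≈ -8.69722 ∉ [0.4, 1.8) ⇒ out
candidate 5: (m,n)=(2,4) → π∥ = 2+4·λ ≈ 15.21110, π⊥ = 2+4·λ' ≈ 0.78890 ∈ [0.4, 1.8) ⇒ IN Λ
candidate 6: (m,n)=(4,8) → π∥ = 4+8·λ ≈ 30.42221, π⊥ = 4+8·λ' ≈ 1.57779 ∈ [0.4, 1.8) ⇒ IN Λ
candidate 7: (m,n)=(6,16) → π∥ = 6+16·λ ≈ 58.84441, π⊥ = 6+16·λ' ≈ 1.15559 ∈ [0.4, 1.8) ⇒ IN Λ
candidate 8: (m,n)=(-1,-6) → π∥ = -1-6·λ ≈ -20.81665, π⊥ = -1-6·λ' ≈ 0.81665 ∈ [0.4, 1.8) ⇒ IN Λ
candidate 9: (m,n)=(-5,-14) → π∥ = -5-14·λ ≈ -51.23886, π⊥ = -5-14·λ' ≈ -0.76114 ∉ [0.4, 1.8) ⇒ out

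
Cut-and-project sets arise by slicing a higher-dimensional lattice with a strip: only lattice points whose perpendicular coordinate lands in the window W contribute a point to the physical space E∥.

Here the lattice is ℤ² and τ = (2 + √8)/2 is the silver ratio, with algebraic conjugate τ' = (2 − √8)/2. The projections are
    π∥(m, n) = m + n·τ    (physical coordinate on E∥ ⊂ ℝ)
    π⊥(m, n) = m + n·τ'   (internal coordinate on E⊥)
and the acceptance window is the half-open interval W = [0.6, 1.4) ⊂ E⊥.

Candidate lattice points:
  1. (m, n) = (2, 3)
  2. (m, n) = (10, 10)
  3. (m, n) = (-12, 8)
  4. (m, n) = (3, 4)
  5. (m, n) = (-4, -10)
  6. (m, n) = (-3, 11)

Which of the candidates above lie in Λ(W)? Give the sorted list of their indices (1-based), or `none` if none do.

Numerically τ ≈ 2.41421 and τ' = −1/τ ≈ -0.41421.
candidate 1: (m,n)=(2,3) → π∥ = 2+3·τ ≈ 9.24264, π⊥ = 2+3·τ' ≈ 0.75736 ∈ [0.6, 1.4) ⇒ IN Λ
candidate 2: (m,n)=(10,10) → π∥ = 10+10·τ ≈ 34.14214, π⊥ = 10+10·τ' ≈ 5.85786 ∉ [0.6, 1.4) ⇒ out
candidate 3: (m,n)=(-12,8) → π∥ = -12+8·τ ≈ 7.31371, π⊥ = -12+8·τ' ≈ -15.31371 ∉ [0.6, 1.4) ⇒ out
candidate 4: (m,n)=(3,4) → π∥ = 3+4·τ ≈ 12.65685, π⊥ = 3+4·τ' ≈ 1.34315 ∈ [0.6, 1.4) ⇒ IN Λ
candidate 5: (m,n)=(-4,-10) → π∥ = -4-10·τ ≈ -28.14214, π⊥ = -4-10·τ' ≈ 0.14214 ∉ [0.6, 1.4) ⇒ out
candidate 6: (m,n)=(-3,11) → π∥ = -3+11·τ ≈ 23.55635, π⊥ = -3+11·τ' ≈ -7.55635 ∉ [0.6, 1.4) ⇒ out

1, 4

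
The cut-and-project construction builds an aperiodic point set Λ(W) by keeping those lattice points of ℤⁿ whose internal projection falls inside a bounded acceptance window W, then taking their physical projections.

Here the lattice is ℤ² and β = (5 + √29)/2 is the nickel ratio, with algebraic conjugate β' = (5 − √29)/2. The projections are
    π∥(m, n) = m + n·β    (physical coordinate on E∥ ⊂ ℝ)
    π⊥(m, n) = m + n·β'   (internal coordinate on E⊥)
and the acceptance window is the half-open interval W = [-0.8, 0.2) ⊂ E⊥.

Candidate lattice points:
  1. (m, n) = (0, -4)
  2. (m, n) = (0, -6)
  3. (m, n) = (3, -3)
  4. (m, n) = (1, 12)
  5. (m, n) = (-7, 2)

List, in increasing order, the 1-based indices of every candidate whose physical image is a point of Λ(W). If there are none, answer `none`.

none

Compute β' = (5−√29)/2 = -0.1926, so π⊥(m,n) = m -0.1926·n.
[1] lift (0,-4): star map gives 0.7703; window check -0.8 ≤ 0.7703 < 0.2 is false → out
[2] lift (0,-6): star map gives 1.1555; window check -0.8 ≤ 1.1555 < 0.2 is false → out
[3] lift (3,-3): star map gives 3.5777; window check -0.8 ≤ 3.5777 < 0.2 is false → out
[4] lift (1,12): star map gives -1.3110; window check -0.8 ≤ -1.3110 < 0.2 is false → out
[5] lift (-7,2): star map gives -7.3852; window check -0.8 ≤ -7.3852 < 0.2 is false → out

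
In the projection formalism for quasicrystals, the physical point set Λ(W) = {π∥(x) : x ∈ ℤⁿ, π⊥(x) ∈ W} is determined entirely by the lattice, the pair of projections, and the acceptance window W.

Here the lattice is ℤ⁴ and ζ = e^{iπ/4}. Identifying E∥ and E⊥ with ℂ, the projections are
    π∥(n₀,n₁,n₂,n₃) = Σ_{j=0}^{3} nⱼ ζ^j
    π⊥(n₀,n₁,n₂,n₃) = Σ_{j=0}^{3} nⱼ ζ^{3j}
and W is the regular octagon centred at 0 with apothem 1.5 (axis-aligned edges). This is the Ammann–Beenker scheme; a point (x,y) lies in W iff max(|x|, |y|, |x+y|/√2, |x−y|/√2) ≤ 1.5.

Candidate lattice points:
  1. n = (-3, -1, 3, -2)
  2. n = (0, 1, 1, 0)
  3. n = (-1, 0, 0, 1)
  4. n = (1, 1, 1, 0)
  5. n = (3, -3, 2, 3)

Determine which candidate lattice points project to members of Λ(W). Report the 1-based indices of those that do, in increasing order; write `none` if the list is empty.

π⊥(n) = n₀ + n₁ζ³ + n₂ζ⁶ + n₃ζ⁹ where ζ = e^{iπ/4}.
#1 (-3, -1, 3, -2): internal (-3.7071, -5.1213); octagon support 6.2426 vs apothem 1.5 → ∉ W
#2 (0, 1, 1, 0): internal (-0.7071, -0.2929); octagon support 0.7071 vs apothem 1.5 → ∈ W
#3 (-1, 0, 0, 1): internal (-0.2929, 0.7071); octagon support 0.7071 vs apothem 1.5 → ∈ W
#4 (1, 1, 1, 0): internal (0.2929, -0.2929); octagon support 0.4142 vs apothem 1.5 → ∈ W
#5 (3, -3, 2, 3): internal (7.2426, -2.0000); octagon support 7.2426 vs apothem 1.5 → ∉ W

2, 3, 4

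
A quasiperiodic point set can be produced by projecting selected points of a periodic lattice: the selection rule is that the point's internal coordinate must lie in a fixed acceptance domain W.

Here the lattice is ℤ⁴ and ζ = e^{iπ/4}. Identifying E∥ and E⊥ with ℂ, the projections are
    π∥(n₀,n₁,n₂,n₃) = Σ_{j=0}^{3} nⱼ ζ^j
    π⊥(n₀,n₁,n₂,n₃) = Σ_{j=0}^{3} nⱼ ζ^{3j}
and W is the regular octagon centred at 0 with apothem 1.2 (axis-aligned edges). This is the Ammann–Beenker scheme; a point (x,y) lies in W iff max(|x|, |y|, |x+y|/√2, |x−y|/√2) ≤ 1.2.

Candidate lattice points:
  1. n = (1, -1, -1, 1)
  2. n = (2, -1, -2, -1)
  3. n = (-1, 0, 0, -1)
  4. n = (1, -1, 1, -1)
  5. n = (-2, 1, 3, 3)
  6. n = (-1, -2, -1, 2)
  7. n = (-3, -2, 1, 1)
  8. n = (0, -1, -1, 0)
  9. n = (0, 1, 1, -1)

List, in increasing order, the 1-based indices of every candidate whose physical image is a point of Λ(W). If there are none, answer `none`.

With ζ = e^{iπ/4} the internal vectors are ζ^0,ζ^3,ζ^6,ζ^9.
candidate 1: n = (1, -1, -1, 1) → π⊥ ≈ (+2.414214, +1.000000); max(|x|,|y|,|x±y|/√2) = 2.414214 > 1.2 ⇒ ∉ W
candidate 2: n = (2, -1, -2, -1) → π⊥ ≈ (+2.000000, +0.585786); max(|x|,|y|,|x±y|/√2) = 2.000000 > 1.2 ⇒ ∉ W
candidate 3: n = (-1, 0, 0, -1) → π⊥ ≈ (-1.707107, -0.707107); max(|x|,|y|,|x±y|/√2) = 1.707107 > 1.2 ⇒ ∉ W
candidate 4: n = (1, -1, 1, -1) → π⊥ ≈ (+1.000000, -2.414214); max(|x|,|y|,|x±y|/√2) = 2.414214 > 1.2 ⇒ ∉ W
candidate 5: n = (-2, 1, 3, 3) → π⊥ ≈ (-0.585786, -0.171573); max(|x|,|y|,|x±y|/√2) = 0.585786 ≤ 1.2 ⇒ ∈ W
candidate 6: n = (-1, -2, -1, 2) → π⊥ ≈ (+1.828427, +1.000000); max(|x|,|y|,|x±y|/√2) = 2.000000 > 1.2 ⇒ ∉ W
candidate 7: n = (-3, -2, 1, 1) → π⊥ ≈ (-0.878680, -1.707107); max(|x|,|y|,|x±y|/√2) = 1.828427 > 1.2 ⇒ ∉ W
candidate 8: n = (0, -1, -1, 0) → π⊥ ≈ (+0.707107, +0.292893); max(|x|,|y|,|x±y|/√2) = 0.707107 ≤ 1.2 ⇒ ∈ W
candidate 9: n = (0, 1, 1, -1) → π⊥ ≈ (-1.414214, -1.000000); max(|x|,|y|,|x±y|/√2) = 1.707107 > 1.2 ⇒ ∉ W

5, 8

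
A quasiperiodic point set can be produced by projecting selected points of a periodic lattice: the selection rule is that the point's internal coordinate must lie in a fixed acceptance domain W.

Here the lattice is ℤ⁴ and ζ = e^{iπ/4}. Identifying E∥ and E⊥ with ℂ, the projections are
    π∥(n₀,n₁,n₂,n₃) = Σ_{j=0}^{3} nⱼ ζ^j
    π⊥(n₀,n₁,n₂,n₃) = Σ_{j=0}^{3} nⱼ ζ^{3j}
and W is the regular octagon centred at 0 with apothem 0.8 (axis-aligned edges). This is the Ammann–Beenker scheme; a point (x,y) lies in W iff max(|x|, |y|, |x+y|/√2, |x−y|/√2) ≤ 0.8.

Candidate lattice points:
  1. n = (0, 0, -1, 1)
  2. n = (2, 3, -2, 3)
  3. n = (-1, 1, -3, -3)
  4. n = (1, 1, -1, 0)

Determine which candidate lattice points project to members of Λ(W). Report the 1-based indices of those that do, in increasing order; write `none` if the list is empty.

none

π⊥(n) = n₀ + n₁ζ³ + n₂ζ⁶ + n₃ζ⁹ where ζ = e^{iπ/4}.
#1 (0, 0, -1, 1): internal (0.707107, 1.707107); octagon support 1.707107 vs apothem 0.8 → ∉ W
#2 (2, 3, -2, 3): internal (2.000000, 6.242641); octagon support 6.242641 vs apothem 0.8 → ∉ W
#3 (-1, 1, -3, -3): internal (-3.828427, 1.585786); octagon support 3.828427 vs apothem 0.8 → ∉ W
#4 (1, 1, -1, 0): internal (0.292893, 1.707107); octagon support 1.707107 vs apothem 0.8 → ∉ W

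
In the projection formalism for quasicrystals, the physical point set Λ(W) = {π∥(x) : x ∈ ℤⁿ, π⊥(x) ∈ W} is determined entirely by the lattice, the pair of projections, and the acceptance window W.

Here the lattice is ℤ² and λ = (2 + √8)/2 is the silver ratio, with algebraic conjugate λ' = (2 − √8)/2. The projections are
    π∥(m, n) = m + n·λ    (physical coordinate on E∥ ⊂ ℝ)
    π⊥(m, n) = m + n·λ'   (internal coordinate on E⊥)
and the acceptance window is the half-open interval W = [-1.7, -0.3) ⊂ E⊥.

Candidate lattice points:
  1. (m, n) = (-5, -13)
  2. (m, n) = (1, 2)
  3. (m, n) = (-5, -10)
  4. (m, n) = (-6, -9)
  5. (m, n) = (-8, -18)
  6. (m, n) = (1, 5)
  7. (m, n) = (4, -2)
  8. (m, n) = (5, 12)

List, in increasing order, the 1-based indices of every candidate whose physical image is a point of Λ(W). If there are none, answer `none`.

3, 5, 6

Compute λ' = (2−√8)/2 = -0.414214, so π⊥(m,n) = m -0.414214·n.
[1] lift (-5,-13): star map gives 0.384776; window check -1.7 ≤ 0.384776 < -0.3 is false → out
[2] lift (1,2): star map gives 0.171573; window check -1.7 ≤ 0.171573 < -0.3 is false → out
[3] lift (-5,-10): star map gives -0.857864; window check -1.7 ≤ -0.857864 < -0.3 is true → IN Λ
[4] lift (-6,-9): star map gives -2.272078; window check -1.7 ≤ -2.272078 < -0.3 is false → out
[5] lift (-8,-18): star map gives -0.544156; window check -1.7 ≤ -0.544156 < -0.3 is true → IN Λ
[6] lift (1,5): star map gives -1.071068; window check -1.7 ≤ -1.071068 < -0.3 is true → IN Λ
[7] lift (4,-2): star map gives 4.828427; window check -1.7 ≤ 4.828427 < -0.3 is false → out
[8] lift (5,12): star map gives 0.029437; window check -1.7 ≤ 0.029437 < -0.3 is false → out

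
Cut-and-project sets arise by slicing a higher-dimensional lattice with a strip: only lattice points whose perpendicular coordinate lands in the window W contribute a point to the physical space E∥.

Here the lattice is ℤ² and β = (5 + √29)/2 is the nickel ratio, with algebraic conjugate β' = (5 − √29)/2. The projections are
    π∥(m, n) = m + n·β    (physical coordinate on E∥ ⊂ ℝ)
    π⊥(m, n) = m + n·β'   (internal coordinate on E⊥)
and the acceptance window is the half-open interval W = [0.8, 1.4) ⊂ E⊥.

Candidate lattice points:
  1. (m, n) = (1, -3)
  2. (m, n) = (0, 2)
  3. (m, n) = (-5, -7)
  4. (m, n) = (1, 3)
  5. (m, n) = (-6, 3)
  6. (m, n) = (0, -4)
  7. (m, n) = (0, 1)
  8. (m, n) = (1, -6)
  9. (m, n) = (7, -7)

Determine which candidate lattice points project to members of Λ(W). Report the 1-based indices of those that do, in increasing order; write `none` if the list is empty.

β' = (5−√29)/2 ≈ -0.192582.
candidate 1: (m,n)=(1,-3) → π∥ = 1-3·β ≈ -14.577747, π⊥ = 1-3·β' ≈ 1.577747 ∉ [0.8, 1.4) ⇒ out
candidate 2: (m,n)=(0,2) → π∥ = 0+2·β ≈ 10.385165, π⊥ = 0+2·β' ≈ -0.385165 ∉ [0.8, 1.4) ⇒ out
candidate 3: (m,n)=(-5,-7) → π∥ = -5-7·β ≈ -41.348077, π⊥ = -5-7·β' ≈ -3.651923 ∉ [0.8, 1.4) ⇒ out
candidate 4: (m,n)=(1,3) → π∥ = 1+3·β ≈ 16.577747, π⊥ = 1+3·β' ≈ 0.422253 ∉ [0.8, 1.4) ⇒ out
candidate 5: (m,n)=(-6,3) → π∥ = -6+3·β ≈ 9.577747, π⊥ = -6+3·β' ≈ -6.577747 ∉ [0.8, 1.4) ⇒ out
candidate 6: (m,n)=(0,-4) → π∥ = 0-4·β ≈ -20.770330, π⊥ = 0-4·β' ≈ 0.770330 ∉ [0.8, 1.4) ⇒ out
candidate 7: (m,n)=(0,1) → π∥ = 0+1·β ≈ 5.192582, π⊥ = 0+1·β' ≈ -0.192582 ∉ [0.8, 1.4) ⇒ out
candidate 8: (m,n)=(1,-6) → π∥ = 1-6·β ≈ -30.155494, π⊥ = 1-6·β' ≈ 2.155494 ∉ [0.8, 1.4) ⇒ out
candidate 9: (m,n)=(7,-7) → π∥ = 7-7·β ≈ -29.348077, π⊥ = 7-7·β' ≈ 8.348077 ∉ [0.8, 1.4) ⇒ out

none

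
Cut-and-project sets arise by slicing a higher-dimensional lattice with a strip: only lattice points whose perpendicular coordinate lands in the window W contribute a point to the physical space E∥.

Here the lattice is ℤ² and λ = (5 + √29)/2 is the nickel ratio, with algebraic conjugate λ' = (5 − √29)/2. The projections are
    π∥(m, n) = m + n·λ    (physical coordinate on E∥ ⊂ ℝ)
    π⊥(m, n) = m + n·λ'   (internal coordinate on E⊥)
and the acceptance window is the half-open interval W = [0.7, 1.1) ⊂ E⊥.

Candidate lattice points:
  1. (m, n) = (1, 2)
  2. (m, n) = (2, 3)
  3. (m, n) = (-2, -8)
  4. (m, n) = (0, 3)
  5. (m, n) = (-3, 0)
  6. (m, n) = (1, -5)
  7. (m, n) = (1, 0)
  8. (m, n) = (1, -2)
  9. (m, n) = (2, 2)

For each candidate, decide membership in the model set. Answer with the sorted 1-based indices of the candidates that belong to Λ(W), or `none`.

λ' = (5−√29)/2 ≈ -0.19258.
candidate 1: (m,n)=(1,2) → π∥ = 1+2·λ ≈ 11.38516, π⊥ = 1+2·λ' ≈ 0.61484 ∉ [0.7, 1.1) ⇒ out
candidate 2: (m,n)=(2,3) → π∥ = 2+3·λ ≈ 17.57775, π⊥ = 2+3·λ' ≈ 1.42225 ∉ [0.7, 1.1) ⇒ out
candidate 3: (m,n)=(-2,-8) → π∥ = -2-8·λ ≈ -43.54066, π⊥ = -2-8·λ' ≈ -0.45934 ∉ [0.7, 1.1) ⇒ out
candidate 4: (m,n)=(0,3) → π∥ = 0+3·λ ≈ 15.57775, π⊥ = 0+3·λ' ≈ -0.57775 ∉ [0.7, 1.1) ⇒ out
candidate 5: (m,n)=(-3,0) → π∥ = -3+0·λ ≈ -3.00000, π⊥ = -3+0·λ' ≈ -3.00000 ∉ [0.7, 1.1) ⇒ out
candidate 6: (m,n)=(1,-5) → π∥ = 1-5·λ ≈ -24.96291, π⊥ = 1-5·λ' ≈ 1.96291 ∉ [0.7, 1.1) ⇒ out
candidate 7: (m,n)=(1,0) → π∥ = 1+0·λ ≈ 1.00000, π⊥ = 1+0·λ' ≈ 1.00000 ∈ [0.7, 1.1) ⇒ IN Λ
candidate 8: (m,n)=(1,-2) → π∥ = 1-2·λ ≈ -9.38516, π⊥ = 1-2·λ' ≈ 1.38516 ∉ [0.7, 1.1) ⇒ out
candidate 9: (m,n)=(2,2) → π∥ = 2+2·λ ≈ 12.38516, π⊥ = 2+2·λ' ≈ 1.61484 ∉ [0.7, 1.1) ⇒ out

7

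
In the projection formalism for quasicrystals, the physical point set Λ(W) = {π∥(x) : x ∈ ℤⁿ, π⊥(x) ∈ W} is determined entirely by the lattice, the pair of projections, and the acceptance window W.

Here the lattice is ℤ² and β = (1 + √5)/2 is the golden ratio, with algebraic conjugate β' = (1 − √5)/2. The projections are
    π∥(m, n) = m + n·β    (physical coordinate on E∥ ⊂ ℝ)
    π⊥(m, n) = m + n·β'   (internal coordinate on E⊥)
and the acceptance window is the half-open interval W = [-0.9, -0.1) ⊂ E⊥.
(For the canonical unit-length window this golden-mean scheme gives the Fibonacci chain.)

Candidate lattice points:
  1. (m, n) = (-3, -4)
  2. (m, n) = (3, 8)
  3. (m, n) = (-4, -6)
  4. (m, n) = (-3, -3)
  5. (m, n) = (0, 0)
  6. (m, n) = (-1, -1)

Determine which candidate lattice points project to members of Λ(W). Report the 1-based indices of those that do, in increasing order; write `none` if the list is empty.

1, 3, 6

β' = (1−√5)/2 ≈ -0.618034.
#1 (-3,-4): internal coord -3 + (-4)·β' = -0.527864; -0.527864 ∈ [-0.9, -0.1) → IN Λ
#2 (3,8): internal coord 3 + (8)·β' = -1.944272; -1.944272 ∉ [-0.9, -0.1) → out
#3 (-4,-6): internal coord -4 + (-6)·β' = -0.291796; -0.291796 ∈ [-0.9, -0.1) → IN Λ
#4 (-3,-3): internal coord -3 + (-3)·β' = -1.145898; -1.145898 ∉ [-0.9, -0.1) → out
#5 (0,0): internal coord 0 + (0)·β' = +0.000000; +0.000000 ∉ [-0.9, -0.1) → out
#6 (-1,-1): internal coord -1 + (-1)·β' = -0.381966; -0.381966 ∈ [-0.9, -0.1) → IN Λ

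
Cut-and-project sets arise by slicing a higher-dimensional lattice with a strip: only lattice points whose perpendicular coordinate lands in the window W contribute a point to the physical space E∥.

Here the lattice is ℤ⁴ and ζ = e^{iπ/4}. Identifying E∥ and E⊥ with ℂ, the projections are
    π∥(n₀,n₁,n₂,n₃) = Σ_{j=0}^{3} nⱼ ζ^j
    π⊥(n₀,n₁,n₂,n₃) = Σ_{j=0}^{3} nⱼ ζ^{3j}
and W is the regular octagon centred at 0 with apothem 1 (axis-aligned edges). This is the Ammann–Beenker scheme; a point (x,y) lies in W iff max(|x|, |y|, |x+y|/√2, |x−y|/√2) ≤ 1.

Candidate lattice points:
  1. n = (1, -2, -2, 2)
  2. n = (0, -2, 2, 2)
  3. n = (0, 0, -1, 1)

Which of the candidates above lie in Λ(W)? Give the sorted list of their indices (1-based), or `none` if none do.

none

π⊥(n) = n₀ + n₁ζ³ + n₂ζ⁶ + n₃ζ⁹ where ζ = e^{iπ/4}.
#1 (1, -2, -2, 2): internal (3.8284, 2.0000); octagon support 4.1213 vs apothem 1 → ∉ W
#2 (0, -2, 2, 2): internal (2.8284, -2.0000); octagon support 3.4142 vs apothem 1 → ∉ W
#3 (0, 0, -1, 1): internal (0.7071, 1.7071); octagon support 1.7071 vs apothem 1 → ∉ W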